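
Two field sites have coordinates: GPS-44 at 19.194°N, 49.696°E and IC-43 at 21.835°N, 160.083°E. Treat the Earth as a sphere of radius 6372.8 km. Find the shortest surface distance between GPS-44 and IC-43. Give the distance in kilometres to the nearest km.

Δφ = 2.6410°,  Δλ = 110.3870°
a = sin²(Δφ/2) + cos φ₁ cos φ₂ sin²(Δλ/2) = 0.591556
c = 2·arcsin(√a) = 1.754947 rad = 100.5511°
d = R·c = 6372.8 × 1.754947 = 11183.9 km

11184 km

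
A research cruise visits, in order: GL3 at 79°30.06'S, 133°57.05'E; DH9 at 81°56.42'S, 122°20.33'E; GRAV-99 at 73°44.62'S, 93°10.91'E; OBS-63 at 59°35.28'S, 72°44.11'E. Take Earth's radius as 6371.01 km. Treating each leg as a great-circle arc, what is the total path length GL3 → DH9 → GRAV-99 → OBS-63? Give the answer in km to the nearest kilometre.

3244 km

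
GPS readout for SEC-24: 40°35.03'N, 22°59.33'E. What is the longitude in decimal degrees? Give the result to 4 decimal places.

22° + 59.33′/60 = 22 + 0.98883 = 22.9888°

22.9888°E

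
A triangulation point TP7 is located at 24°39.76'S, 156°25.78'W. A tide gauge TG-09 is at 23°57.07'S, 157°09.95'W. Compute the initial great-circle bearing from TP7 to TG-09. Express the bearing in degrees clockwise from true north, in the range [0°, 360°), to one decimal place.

TP7: φ = -24.66267°, λ = -156.42967°
TG-09: φ = -23.95117°, λ = -157.16583°
Δλ = -0.7362°
y = sin Δλ · cos φ₂ = -0.011742
x = cos φ₁ sin φ₂ − sin φ₁ cos φ₂ cos Δλ = 0.012386
θ = atan2(y, x) = -43.4702° → 316.5298° (mod 360°)

316.5°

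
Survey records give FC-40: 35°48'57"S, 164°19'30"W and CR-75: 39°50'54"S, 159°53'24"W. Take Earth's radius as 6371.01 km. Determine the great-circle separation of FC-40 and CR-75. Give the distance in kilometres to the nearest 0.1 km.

FC-40: φ = -35.81583°, λ = -164.32500°
CR-75: φ = -39.84833°, λ = -159.89000°
Δφ = -4.0325°,  Δλ = 4.4350°
a = sin²(Δφ/2) + cos φ₁ cos φ₂ sin²(Δλ/2) = 0.002170
c = 2·arcsin(√a) = 0.093198 rad = 5.3399°
d = R·c = 6371.01 × 0.093198 = 593.8 km

593.8 km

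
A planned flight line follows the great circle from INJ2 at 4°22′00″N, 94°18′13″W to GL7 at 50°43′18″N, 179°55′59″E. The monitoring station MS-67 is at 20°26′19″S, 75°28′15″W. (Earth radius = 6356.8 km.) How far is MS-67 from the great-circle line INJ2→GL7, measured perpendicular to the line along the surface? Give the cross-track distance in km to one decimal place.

INJ2: φ = +4.36667°, λ = -94.30361°
GL7: φ = +50.72167°, λ = +179.93306°
MS-67: φ = -20.43861°, λ = -75.47083°
δ₁₃ = central angle INJ2→MS-67 = 0.539979 rad  (haversine)
θ₁₃ = bearing INJ2→MS-67 = 143.959°,  θ₁₂ = bearing INJ2→GL7 = 320.587°
dₓₜ = R·arcsin(sin δ₁₃ · sin(θ₁₃ − θ₁₂)) = 6356.8·arcsin(0.51412·sin(-176.628°)) = -192.283 km
|dₓₜ| = 192.283 km

192.3 km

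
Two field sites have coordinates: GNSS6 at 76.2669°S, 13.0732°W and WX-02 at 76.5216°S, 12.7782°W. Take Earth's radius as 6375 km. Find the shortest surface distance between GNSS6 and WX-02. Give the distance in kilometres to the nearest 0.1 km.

Δφ = -0.2547°,  Δλ = 0.2950°
a = sin²(Δφ/2) + cos φ₁ cos φ₂ sin²(Δλ/2) = 0.000005
c = 2·arcsin(√a) = 0.004607 rad = 0.2640°
d = R·c = 6375 × 0.004607 = 29.4 km

29.4 km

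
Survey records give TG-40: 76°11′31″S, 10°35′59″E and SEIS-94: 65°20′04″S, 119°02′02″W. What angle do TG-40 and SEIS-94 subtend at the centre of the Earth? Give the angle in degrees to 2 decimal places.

35.02°

TG-40: φ = -76.19194°, λ = +10.59972°
SEIS-94: φ = -65.33444°, λ = -119.03389°
Δφ = 10.8575°,  Δλ = -129.6336°
a = sin²(Δφ/2) + cos φ₁ cos φ₂ sin²(Δλ/2) = 0.090518
c = 2·arcsin(√a) = 0.611195 rad = 35.0189°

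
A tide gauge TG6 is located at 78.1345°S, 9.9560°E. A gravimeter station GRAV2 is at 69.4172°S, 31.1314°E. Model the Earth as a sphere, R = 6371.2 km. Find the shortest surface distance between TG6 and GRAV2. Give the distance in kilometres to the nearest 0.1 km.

Δφ = 8.7173°,  Δλ = 21.1754°
a = sin²(Δφ/2) + cos φ₁ cos φ₂ sin²(Δλ/2) = 0.008216
c = 2·arcsin(√a) = 0.181537 rad = 10.4013°
d = R·c = 6371.2 × 0.181537 = 1156.6 km

1156.6 km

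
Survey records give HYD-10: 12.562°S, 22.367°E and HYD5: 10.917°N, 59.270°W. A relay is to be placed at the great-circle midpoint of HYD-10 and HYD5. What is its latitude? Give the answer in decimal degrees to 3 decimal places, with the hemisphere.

1.087°S

Bx = cos φ₂ cos Δλ = 0.142812,  By = cos φ₂ sin Δλ = -0.971461
φₘ = atan2(sin φ₁ + sin φ₂, √((cos φ₁ + Bx)² + By²)) = -1.08678°
λₘ = λ₁ + atan2(By, cos φ₁ + Bx) = -18.59914°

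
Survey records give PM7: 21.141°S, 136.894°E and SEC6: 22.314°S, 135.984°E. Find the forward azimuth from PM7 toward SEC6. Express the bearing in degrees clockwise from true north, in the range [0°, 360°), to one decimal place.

Δλ = -0.9100°
y = sin Δλ · cos φ₂ = -0.014693
x = cos φ₁ sin φ₂ − sin φ₁ cos φ₂ cos Δλ = -0.020513
θ = atan2(y, x) = -144.3881° → 215.6119° (mod 360°)

215.6°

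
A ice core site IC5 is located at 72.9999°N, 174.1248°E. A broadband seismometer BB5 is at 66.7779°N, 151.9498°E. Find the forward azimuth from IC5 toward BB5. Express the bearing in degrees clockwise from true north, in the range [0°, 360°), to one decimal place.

241.6°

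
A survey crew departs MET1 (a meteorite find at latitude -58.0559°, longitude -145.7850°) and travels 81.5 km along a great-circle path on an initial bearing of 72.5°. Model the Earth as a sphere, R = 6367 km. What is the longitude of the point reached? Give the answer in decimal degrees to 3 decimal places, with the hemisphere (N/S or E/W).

144.471°W

δ = d/R = 81.5/6367 = 0.012800 rad
φ₂ = arcsin(sin φ₁ cos δ + cos φ₁ sin δ cos θ)
   = arcsin(-0.84856·0.99992 + 0.52909·0.01280·0.30071) = -57.82856°
λ₂ = λ₁ + atan2(sin θ sin δ cos φ₁, cos δ − sin φ₁ sin φ₂) = -144.47126°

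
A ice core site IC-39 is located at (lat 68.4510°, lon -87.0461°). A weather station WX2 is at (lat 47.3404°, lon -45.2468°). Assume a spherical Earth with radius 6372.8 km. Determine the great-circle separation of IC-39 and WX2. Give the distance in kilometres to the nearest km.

3292 km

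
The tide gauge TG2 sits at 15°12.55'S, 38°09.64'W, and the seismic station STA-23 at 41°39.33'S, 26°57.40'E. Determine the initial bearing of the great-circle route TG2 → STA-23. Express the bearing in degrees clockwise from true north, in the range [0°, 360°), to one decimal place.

TG2: φ = -15.20917°, λ = -38.16067°
STA-23: φ = -41.65550°, λ = +26.95667°
Δλ = 65.1173°
y = sin Δλ · cos φ₂ = 0.677797
x = cos φ₁ sin φ₂ − sin φ₁ cos φ₂ cos Δλ = -0.558897
θ = atan2(y, x) = 129.5082° → 129.5082° (mod 360°)

129.5°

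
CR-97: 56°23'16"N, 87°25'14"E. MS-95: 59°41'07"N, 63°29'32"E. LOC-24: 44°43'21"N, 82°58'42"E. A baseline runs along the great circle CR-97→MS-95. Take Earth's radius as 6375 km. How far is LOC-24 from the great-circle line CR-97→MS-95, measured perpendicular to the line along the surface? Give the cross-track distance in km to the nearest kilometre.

CR-97: φ = +56.38778°, λ = +87.42056°
MS-95: φ = +59.68528°, λ = +63.49222°
LOC-24: φ = +44.72250°, λ = +82.97833°
δ₁₃ = central angle CR-97→LOC-24 = 0.209361 rad  (haversine)
θ₁₃ = bearing CR-97→LOC-24 = 195.355°,  θ₁₂ = bearing CR-97→MS-95 = 294.581°
dₓₜ = R·arcsin(sin δ₁₃ · sin(θ₁₃ − θ₁₂)) = 6375·arcsin(0.20783·sin(-99.227°)) = -1317.155 km
|dₓₜ| = 1317.155 km

1317 km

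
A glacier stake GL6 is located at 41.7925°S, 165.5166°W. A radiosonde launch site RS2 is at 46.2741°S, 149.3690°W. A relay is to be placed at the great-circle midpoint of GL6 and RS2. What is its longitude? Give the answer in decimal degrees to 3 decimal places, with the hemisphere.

Bx = cos φ₂ cos Δλ = 0.663940,  By = cos φ₂ sin Δλ = 0.192234
φₘ = atan2(sin φ₁ + sin φ₂, √((cos φ₁ + Bx)² + By²)) = -44.31814°
λₘ = λ₁ + atan2(By, cos φ₁ + Bx) = -157.75027°

157.750°W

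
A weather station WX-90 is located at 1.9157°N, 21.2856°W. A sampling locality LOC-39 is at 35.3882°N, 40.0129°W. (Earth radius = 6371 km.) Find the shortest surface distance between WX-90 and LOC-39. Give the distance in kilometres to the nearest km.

4194 km

Δφ = 33.4725°,  Δλ = -18.7273°
a = sin²(Δφ/2) + cos φ₁ cos φ₂ sin²(Δλ/2) = 0.104493
c = 2·arcsin(√a) = 0.658333 rad = 37.7197°
d = R·c = 6371 × 0.658333 = 4194.2 km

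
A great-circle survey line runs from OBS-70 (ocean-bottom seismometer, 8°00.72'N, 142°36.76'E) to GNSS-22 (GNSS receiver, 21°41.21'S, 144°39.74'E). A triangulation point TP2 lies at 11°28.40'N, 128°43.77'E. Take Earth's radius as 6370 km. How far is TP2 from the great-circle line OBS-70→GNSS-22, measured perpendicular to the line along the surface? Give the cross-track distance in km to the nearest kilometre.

OBS-70: φ = +8.01200°, λ = +142.61267°
GNSS-22: φ = -21.68683°, λ = +144.66233°
TP2: φ = +11.47333°, λ = +128.72950°
δ₁₃ = central angle OBS-70→TP2 = 0.246280 rad  (haversine)
θ₁₃ = bearing OBS-70→TP2 = 285.308°,  θ₁₂ = bearing OBS-70→GNSS-22 = 176.162°
dₓₜ = R·arcsin(sin δ₁₃ · sin(θ₁₃ − θ₁₂)) = 6370·arcsin(0.24380·sin(109.146°)) = 1480.377 km
|dₓₜ| = 1480.377 km

1480 km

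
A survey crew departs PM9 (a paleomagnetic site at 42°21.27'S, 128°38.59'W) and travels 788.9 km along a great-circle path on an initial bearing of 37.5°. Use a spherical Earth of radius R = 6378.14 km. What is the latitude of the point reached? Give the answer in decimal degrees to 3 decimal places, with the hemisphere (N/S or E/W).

36.601°S

PM9: φ = -42.35450°, λ = -128.64317°
δ = d/R = 788.9/6378.14 = 0.123688 rad
φ₂ = arcsin(sin φ₁ cos δ + cos φ₁ sin δ cos θ)
   = arcsin(-0.67372·0.99236 + 0.73899·0.12337·0.79335) = -36.60091°
λ₂ = λ₁ + atan2(sin θ sin δ cos φ₁, cos δ − sin φ₁ sin φ₂) = -123.27515°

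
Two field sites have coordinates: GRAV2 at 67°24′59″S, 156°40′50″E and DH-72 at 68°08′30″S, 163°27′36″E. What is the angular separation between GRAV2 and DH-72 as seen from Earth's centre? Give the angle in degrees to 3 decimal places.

GRAV2: φ = -67.41639°, λ = +156.68056°
DH-72: φ = -68.14167°, λ = +163.46000°
Δφ = -0.7253°,  Δλ = 6.7794°
a = sin²(Δφ/2) + cos φ₁ cos φ₂ sin²(Δλ/2) = 0.000540
c = 2·arcsin(√a) = 0.046477 rad = 2.6629°

2.663°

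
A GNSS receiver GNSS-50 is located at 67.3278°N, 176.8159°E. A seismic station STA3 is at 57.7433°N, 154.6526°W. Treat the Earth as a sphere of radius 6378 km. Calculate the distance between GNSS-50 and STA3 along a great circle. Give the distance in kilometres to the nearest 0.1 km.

Δφ = -9.5845°,  Δλ = 28.5315°
a = sin²(Δφ/2) + cos φ₁ cos φ₂ sin²(Δλ/2) = 0.019472
c = 2·arcsin(√a) = 0.279995 rad = 16.0425°
d = R·c = 6378 × 0.279995 = 1785.8 km

1785.8 km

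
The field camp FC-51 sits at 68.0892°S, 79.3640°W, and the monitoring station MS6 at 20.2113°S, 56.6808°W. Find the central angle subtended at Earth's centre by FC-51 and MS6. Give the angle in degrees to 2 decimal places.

49.94°

Δφ = 47.8779°,  Δλ = 22.6832°
a = sin²(Δφ/2) + cos φ₁ cos φ₂ sin²(Δλ/2) = 0.178187
c = 2·arcsin(√a) = 0.871569 rad = 49.9372°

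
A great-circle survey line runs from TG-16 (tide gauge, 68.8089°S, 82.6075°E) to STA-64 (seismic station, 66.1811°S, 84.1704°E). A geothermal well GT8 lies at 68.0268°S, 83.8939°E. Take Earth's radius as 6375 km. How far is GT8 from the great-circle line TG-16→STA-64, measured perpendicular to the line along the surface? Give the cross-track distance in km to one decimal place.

31.8 km

δ₁₃ = central angle TG-16→GT8 = 0.015953 rad  (haversine)
θ₁₃ = bearing TG-16→GT8 = 31.774°,  θ₁₂ = bearing TG-16→STA-64 = 13.549°
dₓₜ = R·arcsin(sin δ₁₃ · sin(θ₁₃ − θ₁₂)) = 6375·arcsin(0.01595·sin(18.225°)) = 31.806 km
|dₓₜ| = 31.806 km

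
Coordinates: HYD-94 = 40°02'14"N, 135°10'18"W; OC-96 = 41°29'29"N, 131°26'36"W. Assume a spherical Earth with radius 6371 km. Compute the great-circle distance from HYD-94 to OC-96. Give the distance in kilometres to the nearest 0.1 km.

HYD-94: φ = +40.03722°, λ = -135.17167°
OC-96: φ = +41.49139°, λ = -131.44333°
Δφ = 1.4542°,  Δλ = 3.7283°
a = sin²(Δφ/2) + cos φ₁ cos φ₂ sin²(Δλ/2) = 0.000768
c = 2·arcsin(√a) = 0.055429 rad = 3.1759°
d = R·c = 6371 × 0.055429 = 353.1 km

353.1 km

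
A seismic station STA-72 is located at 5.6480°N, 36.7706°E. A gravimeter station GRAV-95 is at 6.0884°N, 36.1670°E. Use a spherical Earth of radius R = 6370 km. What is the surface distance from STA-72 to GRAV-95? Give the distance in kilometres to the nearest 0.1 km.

82.8 km

Δφ = 0.4404°,  Δλ = -0.6036°
a = sin²(Δφ/2) + cos φ₁ cos φ₂ sin²(Δλ/2) = 0.000042
c = 2·arcsin(√a) = 0.012996 rad = 0.7446°
d = R·c = 6370 × 0.012996 = 82.8 km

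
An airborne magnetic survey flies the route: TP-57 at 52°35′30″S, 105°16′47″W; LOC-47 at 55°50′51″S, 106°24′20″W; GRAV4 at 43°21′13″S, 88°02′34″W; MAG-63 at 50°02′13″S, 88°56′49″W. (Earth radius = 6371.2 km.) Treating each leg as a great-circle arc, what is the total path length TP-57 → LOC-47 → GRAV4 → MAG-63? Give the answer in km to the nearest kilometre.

TP-57: φ = -52.59167°, λ = -105.27972°
LOC-47: φ = -55.84750°, λ = -106.40556°
GRAV4: φ = -43.35361°, λ = -88.04278°
MAG-63: φ = -50.03694°, λ = -88.94694°
TP-57→LOC-47: c = 0.057973 rad, d = 369.36 km
LOC-47→GRAV4: c = 0.299333 rad, d = 1907.11 km
GRAV4→MAG-63: c = 0.117145 rad, d = 746.35 km
Total = 369.36 + 1907.11 + 746.35 = 3022.82 km

3023 km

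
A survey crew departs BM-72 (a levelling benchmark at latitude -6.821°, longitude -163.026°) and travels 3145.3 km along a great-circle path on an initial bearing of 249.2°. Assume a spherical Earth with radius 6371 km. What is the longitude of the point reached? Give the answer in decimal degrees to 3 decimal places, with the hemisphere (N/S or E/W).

169.567°E

δ = d/R = 3145.3/6371 = 0.493690 rad
φ₂ = arcsin(sin φ₁ cos δ + cos φ₁ sin δ cos θ)
   = arcsin(-0.11877·0.88059 + 0.99292·0.47388·-0.35511) = -15.76381°
λ₂ = λ₁ + atan2(sin θ sin δ cos φ₁, cos δ − sin φ₁ sin φ₂) = 169.56714°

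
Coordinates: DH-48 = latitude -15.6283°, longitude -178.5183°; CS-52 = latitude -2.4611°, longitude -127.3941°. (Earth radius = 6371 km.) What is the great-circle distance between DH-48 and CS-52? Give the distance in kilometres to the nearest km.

Δφ = 13.1672°,  Δλ = 51.1242°
a = sin²(Δφ/2) + cos φ₁ cos φ₂ sin²(Δλ/2) = 0.192279
c = 2·arcsin(√a) = 0.907851 rad = 52.0160°
d = R·c = 6371 × 0.907851 = 5783.9 km

5784 km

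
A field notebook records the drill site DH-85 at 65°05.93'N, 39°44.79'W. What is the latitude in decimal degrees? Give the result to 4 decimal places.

65.0988°N

65° + 5.93′/60 = 65 + 0.09883 = 65.0988°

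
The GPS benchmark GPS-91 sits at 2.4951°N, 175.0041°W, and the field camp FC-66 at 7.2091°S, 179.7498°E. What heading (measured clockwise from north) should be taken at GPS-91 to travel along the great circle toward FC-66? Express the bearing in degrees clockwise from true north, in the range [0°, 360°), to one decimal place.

208.3°

Δλ = -5.2461°
y = sin Δλ · cos φ₂ = -0.090711
x = cos φ₁ sin φ₂ − sin φ₁ cos φ₂ cos Δλ = -0.168381
θ = atan2(y, x) = -151.6875° → 208.3125° (mod 360°)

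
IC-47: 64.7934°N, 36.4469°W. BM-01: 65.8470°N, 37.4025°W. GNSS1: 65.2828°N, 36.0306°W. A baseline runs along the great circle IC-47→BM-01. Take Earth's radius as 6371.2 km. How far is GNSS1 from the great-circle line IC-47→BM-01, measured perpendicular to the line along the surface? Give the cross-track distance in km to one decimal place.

37.1 km

δ₁₃ = central angle IC-47→GNSS1 = 0.009075 rad  (haversine)
θ₁₃ = bearing IC-47→GNSS1 = 19.559°,  θ₁₂ = bearing IC-47→BM-01 = 339.691°
dₓₜ = R·arcsin(sin δ₁₃ · sin(θ₁₃ − θ₁₂)) = 6371.2·arcsin(0.00908·sin(-320.133°)) = 37.063 km
|dₓₜ| = 37.063 km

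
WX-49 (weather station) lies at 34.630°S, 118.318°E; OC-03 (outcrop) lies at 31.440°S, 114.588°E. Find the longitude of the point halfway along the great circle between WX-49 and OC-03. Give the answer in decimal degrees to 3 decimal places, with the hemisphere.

Bx = cos φ₂ cos Δλ = 0.851380,  By = cos φ₂ sin Δλ = -0.055504
φₘ = atan2(sin φ₁ + sin φ₂, √((cos φ₁ + Bx)² + By²)) = -33.04887°
λₘ = λ₁ + atan2(By, cos φ₁ + Bx) = 116.41922°

116.419°E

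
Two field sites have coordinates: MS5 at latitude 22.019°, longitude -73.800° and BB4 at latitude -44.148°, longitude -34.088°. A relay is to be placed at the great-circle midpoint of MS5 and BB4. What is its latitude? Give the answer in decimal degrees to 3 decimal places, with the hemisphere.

Bx = cos φ₂ cos Δλ = 0.551981,  By = cos φ₂ sin Δλ = 0.458459
φₘ = atan2(sin φ₁ + sin φ₂, √((cos φ₁ + Bx)² + By²)) = -11.73293°
λₘ = λ₁ + atan2(By, cos φ₁ + Bx) = -56.57811°

11.733°S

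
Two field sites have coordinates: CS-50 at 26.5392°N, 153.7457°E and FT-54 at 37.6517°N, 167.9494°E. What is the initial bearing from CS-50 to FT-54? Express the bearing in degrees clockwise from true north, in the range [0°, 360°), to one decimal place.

43.7°

Δλ = 14.2037°
y = sin Δλ · cos φ₂ = 0.194269
x = cos φ₁ sin φ₂ − sin φ₁ cos φ₂ cos Δλ = 0.203551
θ = atan2(y, x) = 43.6635° → 43.6635° (mod 360°)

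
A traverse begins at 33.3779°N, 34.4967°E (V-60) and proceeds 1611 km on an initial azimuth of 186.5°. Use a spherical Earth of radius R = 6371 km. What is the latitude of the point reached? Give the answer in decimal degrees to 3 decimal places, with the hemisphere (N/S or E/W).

δ = d/R = 1611/6371 = 0.252865 rad
φ₂ = arcsin(sin φ₁ cos δ + cos φ₁ sin δ cos θ)
   = arcsin(0.55016·0.96820 + 0.83506·0.25018·-0.99357) = 18.97117°
λ₂ = λ₁ + atan2(sin θ sin δ cos φ₁, cos δ − sin φ₁ sin φ₂) = 32.78057°

18.971°N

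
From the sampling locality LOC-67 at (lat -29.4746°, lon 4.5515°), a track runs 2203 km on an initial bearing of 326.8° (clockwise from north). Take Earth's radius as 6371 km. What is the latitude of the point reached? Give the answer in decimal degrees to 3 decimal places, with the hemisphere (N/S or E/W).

δ = d/R = 2203/6371 = 0.345786 rad
φ₂ = arcsin(sin φ₁ cos δ + cos φ₁ sin δ cos θ)
   = arcsin(-0.49204·0.94081 + 0.87057·0.33894·0.83676) = -12.47483°
λ₂ = λ₁ + atan2(sin θ sin δ cos φ₁, cos δ − sin φ₁ sin φ₂) = -6.40574°

12.475°S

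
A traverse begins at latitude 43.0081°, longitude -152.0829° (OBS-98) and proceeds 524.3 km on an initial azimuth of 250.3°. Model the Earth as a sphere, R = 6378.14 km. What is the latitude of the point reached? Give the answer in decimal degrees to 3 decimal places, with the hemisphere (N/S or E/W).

δ = d/R = 524.3/6378.14 = 0.082203 rad
φ₂ = arcsin(sin φ₁ cos δ + cos φ₁ sin δ cos θ)
   = arcsin(0.68210·0.99662 + 0.73126·0.08211·-0.33710) = 41.26618°
λ₂ = λ₁ + atan2(sin θ sin δ cos φ₁, cos δ − sin φ₁ sin φ₂) = -157.98595°

41.266°N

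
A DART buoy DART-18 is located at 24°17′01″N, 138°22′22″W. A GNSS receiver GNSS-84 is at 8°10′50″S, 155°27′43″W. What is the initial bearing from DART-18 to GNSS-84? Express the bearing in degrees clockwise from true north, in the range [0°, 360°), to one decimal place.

DART-18: φ = +24.28361°, λ = -138.37278°
GNSS-84: φ = -8.18056°, λ = -155.46194°
Δλ = -17.0892°
y = sin Δλ · cos φ₂ = -0.290869
x = cos φ₁ sin φ₂ − sin φ₁ cos φ₂ cos Δλ = -0.518799
θ = atan2(y, x) = -150.7224° → 209.2776° (mod 360°)

209.3°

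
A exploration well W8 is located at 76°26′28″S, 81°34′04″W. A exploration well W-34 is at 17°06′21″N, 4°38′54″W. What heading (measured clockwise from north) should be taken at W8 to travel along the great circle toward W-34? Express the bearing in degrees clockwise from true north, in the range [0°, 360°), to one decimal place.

73.3°

W8: φ = -76.44111°, λ = -81.56778°
W-34: φ = +17.10583°, λ = -4.64833°
Δλ = 76.9194°
y = sin Δλ · cos φ₂ = 0.930964
x = cos φ₁ sin φ₂ − sin φ₁ cos φ₂ cos Δλ = 0.279239
θ = atan2(y, x) = 73.3036° → 73.3036° (mod 360°)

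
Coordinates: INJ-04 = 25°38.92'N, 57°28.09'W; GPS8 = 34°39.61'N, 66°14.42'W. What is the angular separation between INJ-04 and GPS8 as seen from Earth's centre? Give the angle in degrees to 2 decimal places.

11.77°

INJ-04: φ = +25.64867°, λ = -57.46817°
GPS8: φ = +34.66017°, λ = -66.24033°
Δφ = 9.0115°,  Δλ = -8.7722°
a = sin²(Δφ/2) + cos φ₁ cos φ₂ sin²(Δλ/2) = 0.010508
c = 2·arcsin(√a) = 0.205381 rad = 11.7675°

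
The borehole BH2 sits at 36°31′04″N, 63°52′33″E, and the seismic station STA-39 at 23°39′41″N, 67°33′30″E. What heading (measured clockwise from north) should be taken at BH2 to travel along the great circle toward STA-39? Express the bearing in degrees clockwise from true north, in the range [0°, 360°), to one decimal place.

BH2: φ = +36.51778°, λ = +63.87583°
STA-39: φ = +23.66139°, λ = +67.55833°
Δλ = 3.6825°
y = sin Δλ · cos φ₂ = 0.058828
x = cos φ₁ sin φ₂ − sin φ₁ cos φ₂ cos Δλ = -0.221383
θ = atan2(y, x) = 165.1187° → 165.1187° (mod 360°)

165.1°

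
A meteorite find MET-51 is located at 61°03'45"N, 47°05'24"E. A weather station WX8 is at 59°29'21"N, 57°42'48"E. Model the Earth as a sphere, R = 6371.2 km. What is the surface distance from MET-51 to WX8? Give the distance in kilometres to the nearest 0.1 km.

610.5 km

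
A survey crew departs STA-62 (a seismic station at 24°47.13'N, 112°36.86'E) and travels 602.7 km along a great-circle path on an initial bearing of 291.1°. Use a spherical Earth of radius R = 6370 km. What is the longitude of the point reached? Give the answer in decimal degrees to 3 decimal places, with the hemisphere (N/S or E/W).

STA-62: φ = +24.78550°, λ = +112.61433°
δ = d/R = 602.7/6370 = 0.094615 rad
φ₂ = arcsin(sin φ₁ cos δ + cos φ₁ sin δ cos θ)
   = arcsin(0.41922·0.99553 + 0.90788·0.09447·0.36000) = 26.62985°
λ₂ = λ₁ + atan2(sin θ sin δ cos φ₁, cos δ − sin φ₁ sin φ₂) = 106.95581°

106.956°E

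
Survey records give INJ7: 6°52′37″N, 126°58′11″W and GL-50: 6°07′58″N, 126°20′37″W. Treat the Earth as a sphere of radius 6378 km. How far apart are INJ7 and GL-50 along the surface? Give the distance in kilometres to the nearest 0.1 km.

INJ7: φ = +6.87694°, λ = -126.96972°
GL-50: φ = +6.13278°, λ = -126.34361°
Δφ = -0.7442°,  Δλ = 0.6261°
a = sin²(Δφ/2) + cos φ₁ cos φ₂ sin²(Δλ/2) = 0.000072
c = 2·arcsin(√a) = 0.016928 rad = 0.9699°
d = R·c = 6378 × 0.016928 = 108.0 km

108.0 km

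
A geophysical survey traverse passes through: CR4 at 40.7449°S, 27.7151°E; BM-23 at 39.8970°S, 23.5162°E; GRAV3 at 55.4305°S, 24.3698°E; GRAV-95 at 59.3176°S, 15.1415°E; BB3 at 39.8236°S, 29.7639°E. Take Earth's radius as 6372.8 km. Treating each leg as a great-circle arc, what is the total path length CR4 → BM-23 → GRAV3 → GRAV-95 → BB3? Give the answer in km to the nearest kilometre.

5197 km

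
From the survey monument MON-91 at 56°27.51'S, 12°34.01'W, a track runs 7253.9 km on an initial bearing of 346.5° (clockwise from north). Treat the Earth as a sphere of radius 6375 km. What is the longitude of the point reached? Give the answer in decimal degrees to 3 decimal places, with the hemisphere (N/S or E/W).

24.921°W

MON-91: φ = -56.45850°, λ = -12.56683°
δ = d/R = 7253.9/6375 = 1.137867 rad
φ₂ = arcsin(sin φ₁ cos δ + cos φ₁ sin δ cos θ)
   = arcsin(-0.83349·0.41953 + 0.55254·0.90774·0.97237) = 7.93396°
λ₂ = λ₁ + atan2(sin θ sin δ cos φ₁, cos δ − sin φ₁ sin φ₂) = -24.92111°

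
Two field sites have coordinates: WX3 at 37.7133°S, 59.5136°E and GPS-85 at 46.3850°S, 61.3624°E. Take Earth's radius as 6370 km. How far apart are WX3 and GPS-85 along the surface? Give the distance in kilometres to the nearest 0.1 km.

Δφ = -8.6717°,  Δλ = 1.8488°
a = sin²(Δφ/2) + cos φ₁ cos φ₂ sin²(Δλ/2) = 0.005858
c = 2·arcsin(√a) = 0.153222 rad = 8.7790°
d = R·c = 6370 × 0.153222 = 976.0 km

976.0 km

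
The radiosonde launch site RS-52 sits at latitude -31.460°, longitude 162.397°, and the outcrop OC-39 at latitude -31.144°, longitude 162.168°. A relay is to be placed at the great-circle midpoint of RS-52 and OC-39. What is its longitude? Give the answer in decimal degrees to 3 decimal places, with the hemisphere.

162.282°E

Bx = cos φ₂ cos Δλ = 0.855863,  By = cos φ₂ sin Δλ = -0.003421
φₘ = atan2(sin φ₁ + sin φ₂, √((cos φ₁ + Bx)² + By²)) = -31.30205°
λₘ = λ₁ + atan2(By, cos φ₁ + Bx) = 162.28231°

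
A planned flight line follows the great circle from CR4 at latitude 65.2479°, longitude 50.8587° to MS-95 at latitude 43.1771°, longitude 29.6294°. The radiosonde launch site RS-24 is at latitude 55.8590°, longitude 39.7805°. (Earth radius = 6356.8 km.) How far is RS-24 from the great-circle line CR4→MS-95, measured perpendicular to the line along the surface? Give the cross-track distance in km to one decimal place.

δ₁₃ = central angle CR4→RS-24 = 0.188827 rad  (haversine)
θ₁₃ = bearing CR4→RS-24 = 215.065°,  θ₁₂ = bearing CR4→MS-95 = 218.598°
dₓₜ = R·arcsin(sin δ₁₃ · sin(θ₁₃ − θ₁₂)) = 6356.8·arcsin(0.18771·sin(-3.532°)) = -73.513 km
|dₓₜ| = 73.513 km

73.5 km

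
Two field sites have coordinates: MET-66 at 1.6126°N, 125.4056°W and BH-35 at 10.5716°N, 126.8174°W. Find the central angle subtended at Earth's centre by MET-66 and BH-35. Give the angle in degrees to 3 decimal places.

Δφ = 8.9590°,  Δλ = -1.4118°
a = sin²(Δφ/2) + cos φ₁ cos φ₂ sin²(Δλ/2) = 0.006249
c = 2·arcsin(√a) = 0.158268 rad = 9.0681°

9.068°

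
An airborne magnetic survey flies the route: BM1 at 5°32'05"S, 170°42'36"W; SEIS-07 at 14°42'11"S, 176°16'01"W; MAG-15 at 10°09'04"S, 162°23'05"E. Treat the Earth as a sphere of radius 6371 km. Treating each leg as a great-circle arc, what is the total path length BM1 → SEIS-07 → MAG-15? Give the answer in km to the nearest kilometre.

3558 km

BM1: φ = -5.53472°, λ = -170.71000°
SEIS-07: φ = -14.70306°, λ = -176.26694°
MAG-15: φ = -10.15111°, λ = +162.38472°
BM1→SEIS-07: c = 0.186280 rad, d = 1186.79 km
SEIS-07→MAG-15: c = 0.372237 rad, d = 2371.52 km
Total = 1186.79 + 2371.52 = 3558.31 km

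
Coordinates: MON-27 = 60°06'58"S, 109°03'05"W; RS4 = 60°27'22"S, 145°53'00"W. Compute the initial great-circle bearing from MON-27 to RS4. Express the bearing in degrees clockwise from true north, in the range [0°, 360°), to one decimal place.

252.8°

MON-27: φ = -60.11611°, λ = -109.05139°
RS4: φ = -60.45611°, λ = -145.88333°
Δλ = -36.8319°
y = sin Δλ · cos φ₂ = -0.295593
x = cos φ₁ sin φ₂ − sin φ₁ cos φ₂ cos Δλ = -0.091270
θ = atan2(y, x) = -107.1590° → 252.8410° (mod 360°)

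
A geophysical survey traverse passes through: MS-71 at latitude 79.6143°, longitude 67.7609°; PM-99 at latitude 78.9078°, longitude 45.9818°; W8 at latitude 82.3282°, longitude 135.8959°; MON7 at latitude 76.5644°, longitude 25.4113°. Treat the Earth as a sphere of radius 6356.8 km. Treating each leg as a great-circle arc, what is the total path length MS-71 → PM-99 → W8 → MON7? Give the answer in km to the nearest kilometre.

MS-71→PM-99: c = 0.071452 rad, d = 454.21 km
PM-99→W8: c = 0.234745 rad, d = 1492.23 km
W8→MON7: c = 0.307575 rad, d = 1955.19 km
Total = 454.21 + 1492.23 + 1955.19 = 3901.63 km

3902 km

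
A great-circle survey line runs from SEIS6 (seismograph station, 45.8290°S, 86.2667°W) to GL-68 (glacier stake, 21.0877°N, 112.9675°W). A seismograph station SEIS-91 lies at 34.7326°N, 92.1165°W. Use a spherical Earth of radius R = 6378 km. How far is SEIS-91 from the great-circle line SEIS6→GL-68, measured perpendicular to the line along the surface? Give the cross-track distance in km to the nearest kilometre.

2352 km

δ₁₃ = central angle SEIS6→SEIS-91 = 1.409087 rad  (haversine)
θ₁₃ = bearing SEIS6→SEIS-91 = 355.132°,  θ₁₂ = bearing SEIS6→GL-68 = 333.708°
dₓₜ = R·arcsin(sin δ₁₃ · sin(θ₁₃ − θ₁₂)) = 6378·arcsin(0.98695·sin(21.423°)) = 2352.174 km
|dₓₜ| = 2352.174 km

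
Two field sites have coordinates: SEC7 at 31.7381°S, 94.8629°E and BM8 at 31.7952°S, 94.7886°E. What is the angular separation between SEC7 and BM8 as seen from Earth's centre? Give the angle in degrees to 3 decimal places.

Δφ = -0.0571°,  Δλ = -0.0743°
a = sin²(Δφ/2) + cos φ₁ cos φ₂ sin²(Δλ/2) = 0.000001
c = 2·arcsin(√a) = 0.001486 rad = 0.0852°

0.085°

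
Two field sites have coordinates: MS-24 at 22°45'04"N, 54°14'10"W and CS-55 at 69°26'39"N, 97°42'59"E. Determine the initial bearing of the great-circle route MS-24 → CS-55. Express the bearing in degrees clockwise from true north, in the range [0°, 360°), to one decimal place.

9.5°

MS-24: φ = +22.75111°, λ = -54.23611°
CS-55: φ = +69.44417°, λ = +97.71639°
Δλ = 151.9525°
y = sin Δλ · cos φ₂ = 0.165098
x = cos φ₁ sin φ₂ − sin φ₁ cos φ₂ cos Δλ = 0.983319
θ = atan2(y, x) = 9.5310° → 9.5310° (mod 360°)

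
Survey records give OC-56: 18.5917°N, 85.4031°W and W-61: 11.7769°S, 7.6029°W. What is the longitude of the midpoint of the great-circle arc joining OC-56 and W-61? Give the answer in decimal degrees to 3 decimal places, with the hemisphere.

45.756°W

Bx = cos φ₂ cos Δλ = 0.206873,  By = cos φ₂ sin Δλ = 0.956842
φₘ = atan2(sin φ₁ + sin φ₂, √((cos φ₁ + Bx)² + By²)) = 4.37461°
λₘ = λ₁ + atan2(By, cos φ₁ + Bx) = -45.75597°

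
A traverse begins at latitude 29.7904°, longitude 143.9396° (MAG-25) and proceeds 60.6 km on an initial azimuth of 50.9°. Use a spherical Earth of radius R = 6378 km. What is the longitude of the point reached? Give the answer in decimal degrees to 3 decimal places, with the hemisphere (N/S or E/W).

144.428°E

δ = d/R = 60.6/6378 = 0.009501 rad
φ₂ = arcsin(sin φ₁ cos δ + cos φ₁ sin δ cos θ)
   = arcsin(0.49683·0.99995 + 0.86785·0.00950·0.63068) = 30.13284°
λ₂ = λ₁ + atan2(sin θ sin δ cos φ₁, cos δ − sin φ₁ sin φ₂) = 144.42808°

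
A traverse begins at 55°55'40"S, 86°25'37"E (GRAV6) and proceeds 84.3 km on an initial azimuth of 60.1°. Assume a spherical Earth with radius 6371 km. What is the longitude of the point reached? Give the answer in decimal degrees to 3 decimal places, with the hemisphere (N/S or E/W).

GRAV6: φ = -55.92778°, λ = +86.42694°
δ = d/R = 84.3/6371 = 0.013232 rad
φ₂ = arcsin(sin φ₁ cos δ + cos φ₁ sin δ cos θ)
   = arcsin(-0.82833·0.99991 + 0.56024·0.01323·0.49849) = -55.54435°
λ₂ = λ₁ + atan2(sin θ sin δ cos φ₁, cos δ − sin φ₁ sin φ₂) = 87.58863°

87.589°E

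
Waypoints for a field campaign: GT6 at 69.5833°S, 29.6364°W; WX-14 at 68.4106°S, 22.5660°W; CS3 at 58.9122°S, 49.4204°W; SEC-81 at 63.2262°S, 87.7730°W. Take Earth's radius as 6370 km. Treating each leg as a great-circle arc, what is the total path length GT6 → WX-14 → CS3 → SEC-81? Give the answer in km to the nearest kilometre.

4065 km

GT6→WX-14: c = 0.048698 rad, d = 310.21 km
WX-14→CS3: c = 0.262282 rad, d = 1670.73 km
CS3→SEC-81: c = 0.327115 rad, d = 2083.72 km
Total = 310.21 + 1670.73 + 2083.72 = 4064.67 km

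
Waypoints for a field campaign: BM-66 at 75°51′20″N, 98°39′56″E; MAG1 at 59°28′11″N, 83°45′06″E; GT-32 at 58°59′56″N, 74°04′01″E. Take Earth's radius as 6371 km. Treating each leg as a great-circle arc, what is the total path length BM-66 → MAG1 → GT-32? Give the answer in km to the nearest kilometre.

BM-66: φ = +75.85556°, λ = +98.66556°
MAG1: φ = +59.46972°, λ = +83.75167°
GT-32: φ = +58.99889°, λ = +74.06694°
BM-66→MAG1: c = 0.300455 rad, d = 1914.20 km
MAG1→GT-32: c = 0.086775 rad, d = 552.85 km
Total = 1914.20 + 552.85 = 2467.04 km

2467 km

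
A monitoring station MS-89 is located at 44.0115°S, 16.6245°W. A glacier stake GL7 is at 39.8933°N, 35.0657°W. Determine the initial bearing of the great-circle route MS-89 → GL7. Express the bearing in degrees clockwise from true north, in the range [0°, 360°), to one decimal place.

Δλ = -18.4412°
y = sin Δλ · cos φ₂ = -0.242702
x = cos φ₁ sin φ₂ − sin φ₁ cos φ₂ cos Δλ = 0.966973
θ = atan2(y, x) = -14.0897° → 345.9103° (mod 360°)

345.9°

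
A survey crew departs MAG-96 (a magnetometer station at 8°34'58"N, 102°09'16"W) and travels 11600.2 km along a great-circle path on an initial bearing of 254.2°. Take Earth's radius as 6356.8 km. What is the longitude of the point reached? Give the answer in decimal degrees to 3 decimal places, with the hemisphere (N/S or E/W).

MAG-96: φ = +8.58278°, λ = -102.15444°
δ = d/R = 11600.2/6356.8 = 1.824849 rad
φ₂ = arcsin(sin φ₁ cos δ + cos φ₁ sin δ cos θ)
   = arcsin(0.14924·-0.25133 + 0.98880·0.96790·-0.27228) = -17.34334°
λ₂ = λ₁ + atan2(sin θ sin δ cos φ₁, cos δ − sin φ₁ sin φ₂) = 155.18661°

155.187°E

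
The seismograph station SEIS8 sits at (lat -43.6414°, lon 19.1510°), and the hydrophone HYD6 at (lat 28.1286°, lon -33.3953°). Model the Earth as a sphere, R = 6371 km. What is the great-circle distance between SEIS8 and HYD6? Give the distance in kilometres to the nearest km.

9608 km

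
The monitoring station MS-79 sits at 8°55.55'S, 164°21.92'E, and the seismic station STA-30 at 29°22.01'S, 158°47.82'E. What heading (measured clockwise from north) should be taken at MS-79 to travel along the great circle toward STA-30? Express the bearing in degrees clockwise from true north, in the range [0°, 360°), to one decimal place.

193.6°

MS-79: φ = -8.92583°, λ = +164.36533°
STA-30: φ = -29.36683°, λ = +158.79700°
Δλ = -5.5683°
y = sin Δλ · cos φ₂ = -0.084564
x = cos φ₁ sin φ₂ − sin φ₁ cos φ₂ cos Δλ = -0.349881
θ = atan2(y, x) = -166.4126° → 193.5874° (mod 360°)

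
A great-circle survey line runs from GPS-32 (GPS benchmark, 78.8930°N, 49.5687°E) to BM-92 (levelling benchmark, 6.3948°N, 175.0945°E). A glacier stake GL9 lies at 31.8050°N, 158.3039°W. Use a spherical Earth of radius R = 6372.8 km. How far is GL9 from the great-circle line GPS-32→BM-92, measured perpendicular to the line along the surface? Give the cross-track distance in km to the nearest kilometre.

δ₁₃ = central angle GPS-32→GL9 = 1.189165 rad  (haversine)
θ₁₃ = bearing GPS-32→GL9 = 25.348°,  θ₁₂ = bearing GPS-32→BM-92 = 53.978°
dₓₜ = R·arcsin(sin δ₁₃ · sin(θ₁₃ − θ₁₂)) = 6372.8·arcsin(0.92806·sin(-28.630°)) = -2936.747 km
|dₓₜ| = 2936.747 km

2937 km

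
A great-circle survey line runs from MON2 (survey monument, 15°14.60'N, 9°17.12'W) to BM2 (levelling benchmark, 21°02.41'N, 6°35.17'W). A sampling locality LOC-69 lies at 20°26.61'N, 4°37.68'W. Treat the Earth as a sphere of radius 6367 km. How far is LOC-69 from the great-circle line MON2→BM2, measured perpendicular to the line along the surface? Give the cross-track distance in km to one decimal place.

212.6 km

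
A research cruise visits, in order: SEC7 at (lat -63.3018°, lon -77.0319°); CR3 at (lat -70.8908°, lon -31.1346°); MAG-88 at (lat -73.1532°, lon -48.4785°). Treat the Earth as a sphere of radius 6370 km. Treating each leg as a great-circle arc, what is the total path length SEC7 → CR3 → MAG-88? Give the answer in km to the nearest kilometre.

2736 km

SEC7→CR3: c = 0.328524 rad, d = 2092.70 km
CR3→MAG-88: c = 0.100971 rad, d = 643.19 km
Total = 2092.70 + 643.19 = 2735.89 km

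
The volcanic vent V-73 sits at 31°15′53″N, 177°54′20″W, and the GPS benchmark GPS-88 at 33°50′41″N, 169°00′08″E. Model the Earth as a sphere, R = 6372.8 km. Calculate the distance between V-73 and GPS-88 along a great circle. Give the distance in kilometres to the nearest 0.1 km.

1259.5 km

V-73: φ = +31.26472°, λ = -177.90556°
GPS-88: φ = +33.84472°, λ = +169.00222°
Δφ = 2.5800°,  Δλ = -13.0922°
a = sin²(Δφ/2) + cos φ₁ cos φ₂ sin²(Δλ/2) = 0.009734
c = 2·arcsin(√a) = 0.197640 rad = 11.3239°
d = R·c = 6372.8 × 0.197640 = 1259.5 km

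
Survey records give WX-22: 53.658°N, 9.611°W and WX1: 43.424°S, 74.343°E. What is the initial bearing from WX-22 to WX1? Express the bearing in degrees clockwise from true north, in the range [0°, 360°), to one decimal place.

123.0°

Δλ = 83.9540°
y = sin Δλ · cos φ₂ = 0.722247
x = cos φ₁ sin φ₂ − sin φ₁ cos φ₂ cos Δλ = -0.468969
θ = atan2(y, x) = 122.9965° → 122.9965° (mod 360°)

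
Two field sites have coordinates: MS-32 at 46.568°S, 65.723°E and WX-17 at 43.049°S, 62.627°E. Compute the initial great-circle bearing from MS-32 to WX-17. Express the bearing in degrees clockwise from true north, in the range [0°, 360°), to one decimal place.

Δλ = -3.0960°
y = sin Δλ · cos φ₂ = -0.039468
x = cos φ₁ sin φ₂ − sin φ₁ cos φ₂ cos Δλ = 0.060605
θ = atan2(y, x) = -33.0737° → 326.9263° (mod 360°)

326.9°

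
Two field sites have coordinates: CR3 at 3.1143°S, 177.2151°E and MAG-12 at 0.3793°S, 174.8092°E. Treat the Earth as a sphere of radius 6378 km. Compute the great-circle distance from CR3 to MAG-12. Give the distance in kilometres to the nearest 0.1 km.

Δφ = 2.7350°,  Δλ = -2.4059°
a = sin²(Δφ/2) + cos φ₁ cos φ₂ sin²(Δλ/2) = 0.001010
c = 2·arcsin(√a) = 0.063560 rad = 3.6417°
d = R·c = 6378 × 0.063560 = 405.4 km

405.4 km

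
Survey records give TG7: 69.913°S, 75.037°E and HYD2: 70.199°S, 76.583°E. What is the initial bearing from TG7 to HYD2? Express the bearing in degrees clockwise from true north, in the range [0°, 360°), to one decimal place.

Δλ = 1.5460°
y = sin Δλ · cos φ₂ = 0.009139
x = cos φ₁ sin φ₂ − sin φ₁ cos φ₂ cos Δλ = -0.005107
θ = atan2(y, x) = 119.1980° → 119.1980° (mod 360°)

119.2°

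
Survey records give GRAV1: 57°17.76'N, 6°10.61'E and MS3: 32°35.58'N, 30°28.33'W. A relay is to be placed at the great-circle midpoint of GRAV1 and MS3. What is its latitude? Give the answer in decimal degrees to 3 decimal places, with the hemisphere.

46.360°N

GRAV1: φ = +57.29600°, λ = +6.17683°
MS3: φ = +32.59300°, λ = -30.47217°
Bx = cos φ₂ cos Δλ = 0.675958,  By = cos φ₂ sin Δλ = -0.502909
φₘ = atan2(sin φ₁ + sin φ₂, √((cos φ₁ + Bx)² + By²)) = 46.35997°
λₘ = λ₁ + atan2(By, cos φ₁ + Bx) = -16.28770°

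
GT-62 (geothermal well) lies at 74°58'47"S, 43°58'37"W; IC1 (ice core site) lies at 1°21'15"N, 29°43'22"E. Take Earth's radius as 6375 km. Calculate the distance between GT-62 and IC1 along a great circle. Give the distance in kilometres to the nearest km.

9696 km

GT-62: φ = -74.97972°, λ = -43.97694°
IC1: φ = +1.35417°, λ = +29.72278°
Δφ = 76.3339°,  Δλ = 73.6997°
a = sin²(Δφ/2) + cos φ₁ cos φ₂ sin²(Δλ/2) = 0.475053
c = 2·arcsin(√a) = 1.520882 rad = 87.1401°
d = R·c = 6375 × 1.520882 = 9695.6 km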